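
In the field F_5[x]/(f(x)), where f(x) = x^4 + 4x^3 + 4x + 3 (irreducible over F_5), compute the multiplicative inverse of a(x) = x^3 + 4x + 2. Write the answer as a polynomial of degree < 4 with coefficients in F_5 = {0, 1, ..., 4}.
a(x)^(-1) ≡ 3x^2 + 4x + 1 (mod f(x))

Since f is irreducible over F_5, F_5[x]/(f) is a field and a(x) ≠ 0 has an inverse. Apply the extended Euclidean algorithm to f(x) and a(x) in F_5[x]: f(x) = (x + 4)·a(x) + (x^2 + x);  a(x) = (x + 4)·(x^2 + x) + (2). The last nonzero remainder is the constant 2 = gcd(f, a) in F_5. Back-substituting through the division chain expresses 2 = s(x)·a(x) + t(x)·f(x) with s(x) ≡ x^2 + 3x + 2 (mod f), so (x^2 + 3x + 2)·a(x) ≡ 2 (mod f). Multiplying by 2^(-1) ≡ 3 in F_5 gives a(x)^(-1) ≡ 3·(x^2 + 3x + 2) ≡ 3x^2 + 4x + 1 (mod f). Check: (x^3 + 4x + 2)·(3x^2 + 4x + 1) = 3x^5 + 4x^4 + 3x^3 + 2x^2 + 2x + 2 ≡ 1 (mod x^4 + 4x^3 + 4x + 3).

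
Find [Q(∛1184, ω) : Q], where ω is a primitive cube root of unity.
[Q(∛1184, ω) : Q] = 6

[Q(∛1184):Q] = 3 (min poly x^3 - 1184, irreducible since 1184 is not a perfect cube). [Q(ω):Q] = 2 (min poly x^2 + x + 1). Since Q(∛1184) ⊂ R and ω ∉ R, we have ω ∉ Q(∛1184), so x^2 + x + 1 remains irreducible over Q(∛1184) and [Q(∛1184, ω) : Q(∛1184)] = 2. By the tower law, [Q(∛1184, ω) : Q] = 3 · 2 = 6. (In fact Q(∛1184, ω) is the splitting field of x^3 - 1184 over Q.)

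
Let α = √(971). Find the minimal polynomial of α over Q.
m_α(x) = x^2 - 971

α satisfies α^2 - 971 = 0, so x^2 - 971 annihilates α. Since d = 971 is squarefree and ≠ 1, it is not a perfect square in Q, so x^2 - 971 has no rational root and is therefore irreducible over Q (a degree-2 polynomial over a field is irreducible iff it has no root). Hence m_α(x) = x^2 - 971.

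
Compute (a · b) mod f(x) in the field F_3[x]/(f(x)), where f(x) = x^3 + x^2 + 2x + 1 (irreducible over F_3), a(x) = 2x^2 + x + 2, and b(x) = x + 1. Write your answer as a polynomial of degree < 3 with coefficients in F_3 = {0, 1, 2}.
a · b ≡ x^2 + 2x (mod f(x))

Multiply in F_3[x]: a(x)·b(x) = (2x^2 + x + 2)·(x + 1) = 2x^3 + 2. This has degree ≥ 3, so divide by f(x) over F_3: 2x^3 + 2 = (2)·(x^3 + x^2 + 2x + 1) + (x^2 + 2x). Hence a·b ≡ x^2 + 2x (mod f). (F_3[x]/(f) is a field with 3^3 = 27 elements since f is irreducible of degree 3.)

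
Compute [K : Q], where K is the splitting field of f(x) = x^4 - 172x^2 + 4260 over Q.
[K : Q] = 4

Solving the quadratic in x^2: x^2 = (172 ± √(172^2 - 4·4260))/2 = (172 ± √12544)/2 = (172 ± 112)/2, giving x^2 = 142 or x^2 = 30. So f(x) = (x^2 - 142)(x^2 - 30) and the roots of f are ±√142, ±√30. Hence the splitting field is K = Q(√142, √30). Since 142 and 30 are distinct squarefree integers > 1, their product 4260 is not a perfect square, so √30 ∉ Q(√142). By the tower law [K:Q] = [Q(√142,√30):Q(√142)] · [Q(√142):Q] = 2 · 2 = 4.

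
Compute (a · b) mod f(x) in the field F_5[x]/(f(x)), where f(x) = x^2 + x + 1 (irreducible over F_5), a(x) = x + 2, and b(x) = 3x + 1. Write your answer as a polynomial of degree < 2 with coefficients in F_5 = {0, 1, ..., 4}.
a · b ≡ 4x + 4 (mod f(x))

Multiply in F_5[x]: a(x)·b(x) = (x + 2)·(3x + 1) = 3x^2 + 2x + 2. This has degree ≥ 2, so divide by f(x) over F_5: 3x^2 + 2x + 2 = (3)·(x^2 + x + 1) + (4x + 4). Hence a·b ≡ 4x + 4 (mod f). (F_5[x]/(f) is a field with 5^2 = 25 elements since f is irreducible of degree 2.)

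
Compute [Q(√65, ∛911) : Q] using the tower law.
[Q(√65, ∛911) : Q] = 6

Let L = Q(√65, ∛911). Since Q(√65) ⊂ L and [Q(√65):Q] = 2, the tower law gives 2 | [L:Q]. Likewise Q(∛911) ⊂ L with [Q(∛911):Q] = 3 (because 911 is not a perfect cube), so 3 | [L:Q]. As gcd(2,3) = 1, [L:Q] is divisible by 6. Conversely L is generated over Q by √65 and ∛911, so [L:Q] ≤ 2·3 = 6. Therefore [Q(√65, ∛911) : Q] = 6.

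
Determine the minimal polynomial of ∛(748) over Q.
m_α(x) = x^3 - 748

α satisfies α^3 = 748, so x^3 - 748 annihilates α. By the rational root test, a rational root p/q (in lowest terms) of x^3 - 748 would satisfy p^3 = 748 q^3, forcing q = 1 and p^3 = 748; but 748 is not a perfect cube, contradiction. A monic cubic over Q with no rational root is irreducible (any nontrivial factorization would include a linear factor). Hence x^3 - 748 is the minimal polynomial of α, and in particular [Q(α):Q] = 3.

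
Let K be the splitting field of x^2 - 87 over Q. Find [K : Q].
[K : Q] = 2

f(x) = x^2 - 87 factors as (x - √87)(x + √87). The splitting field is K = Q(√87). Since 87 is squarefree and > 1, it is not a perfect square, so x^2 - 87 is irreducible over Q and [Q(√87) : Q] = 2. Hence [K : Q] = 2.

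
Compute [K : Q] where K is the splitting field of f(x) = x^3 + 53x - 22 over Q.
[K : Q] = 6

By the rational root test, any rational root of the monic integer polynomial f(x) = x^3 + 53x - 22 must be an integer dividing the constant term -22, i.e. one of ±{1, 2, 11, 22}. Evaluating: f(1) = 32, f(-1) = -76, f(2) = 92, f(-2) = -136, f(11) = 1892, f(-11) = -1936, f(22) = 11792, f(-22) = -11836; none is 0, so f has no rational root and is therefore irreducible over Q (a cubic with no linear factor over a field is irreducible). For an irreducible cubic, the Galois group is A_3 or S_3 according as the discriminant disc(f) = -4a^3 - 27b^2 = -4·(53)^3 - 27·(-22)^2 = -608576 is or is not a square in Q. Here disc(f) = -608576 is not a perfect square in Q, so the Galois group of f over Q is not contained in A_3 and must be all of S_3. The splitting field has degree |S_3| = 6 over Q, so [K : Q] = 6.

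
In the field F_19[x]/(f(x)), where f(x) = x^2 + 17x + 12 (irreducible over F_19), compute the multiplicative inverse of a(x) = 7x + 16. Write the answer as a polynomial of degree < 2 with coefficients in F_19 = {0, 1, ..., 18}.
a(x)^(-1) ≡ 3x + 17 (mod f(x))

Since f is irreducible over F_19, F_19[x]/(f) is a field and a(x) ≠ 0 has an inverse. Apply the extended Euclidean algorithm to f(x) and a(x) in F_19[x]: f(x) = (11x + 18)·a(x) + (9). The last nonzero remainder is the constant 9 = gcd(f, a) in F_19. Back-substituting through the division chain expresses 9 = s(x)·a(x) + t(x)·f(x) with s(x) ≡ 8x + 1 (mod f), so (8x + 1)·a(x) ≡ 9 (mod f). Multiplying by 9^(-1) ≡ 17 in F_19 gives a(x)^(-1) ≡ 17·(8x + 1) ≡ 3x + 17 (mod f). Check: (7x + 16)·(3x + 17) = 2x^2 + 15x + 6 ≡ 1 (mod x^2 + 17x + 12).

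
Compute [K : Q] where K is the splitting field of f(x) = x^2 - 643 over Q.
[K : Q] = 2

f(x) = x^2 - 643 factors as (x - √643)(x + √643). The splitting field is K = Q(√643). Since 643 is squarefree and > 1, it is not a perfect square, so x^2 - 643 is irreducible over Q and [Q(√643) : Q] = 2. Hence [K : Q] = 2.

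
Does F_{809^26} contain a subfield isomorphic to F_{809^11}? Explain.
No: F_{809^11} is not a subfield of F_{809^26}

F_{p^m} embeds in F_{p^n} iff m | n. Here 11 ∤ 26 (since 26 = 2·11 + 4 with remainder 4 ≠ 0), so F_{809^11} is not a subfield of F_{809^26}. Equivalently: if it were, the tower law would give 11 = [F_{809^11}:F_809] dividing [F_{809^26}:F_809] = 26, contradiction.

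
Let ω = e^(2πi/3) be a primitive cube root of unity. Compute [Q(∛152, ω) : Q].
[Q(∛152, ω) : Q] = 6

[Q(∛152):Q] = 3 (min poly x^3 - 152, irreducible since 152 is not a perfect cube). [Q(ω):Q] = 2 (min poly x^2 + x + 1). Since Q(∛152) ⊂ R and ω ∉ R, we have ω ∉ Q(∛152), so x^2 + x + 1 remains irreducible over Q(∛152) and [Q(∛152, ω) : Q(∛152)] = 2. By the tower law, [Q(∛152, ω) : Q] = 3 · 2 = 6. (In fact Q(∛152, ω) is the splitting field of x^3 - 152 over Q.)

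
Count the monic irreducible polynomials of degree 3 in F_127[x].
There are 682752 monic irreducible polynomials of degree 3 over F_127

Each element of F_{127^3} that lies in no proper subfield is a root of exactly one monic irreducible of degree 3 over F_127, and each such polynomial has 3 distinct roots in F_{127^3}. By Möbius inversion the count is N_127(3) = (1/3) Σ_{d|3} μ(3/d) · 127^d = (1/3)(μ(3)·127^1 + μ(1)·127^3) = 2048256/3 = 682752.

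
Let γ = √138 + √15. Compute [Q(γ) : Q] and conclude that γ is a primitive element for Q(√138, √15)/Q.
[Q(γ) : Q] = 4 (equivalently, Q(γ) = Q(√138, √15))

Obviously Q(γ) ⊆ Q(√138, √15), and [Q(√138, √15):Q] = 4 (since 138, 15 are distinct squarefree integers > 1 with 2070 not a perfect square). To show equality we compute the minimal polynomial of γ. From γ = √138 + √15: γ^2 = 138 + 2√(2070) + 15 = 153 + 2√(2070), so γ^2 - 153 = 2√(2070); squaring, (γ^2 - 153)^2 = 4·2070, i.e. γ^4 - 306γ^2 + 23409 - 8280 = 0, i.e. γ^4 - 306γ^2 + 15129 = 0. So γ is a root of x^4 - 306x^2 + 15129. This polynomial is irreducible over Q: it has no rational root (each ±√138 ± √15 is irrational), and any factorization into two quadratics over Q would force √(2070) ∈ Q (pairing opposite roots) or √138, √15 ∈ Q (other pairings), all impossible. Hence [Q(γ):Q] = 4 = [Q(√138, √15):Q], so Q(γ) = Q(√138, √15).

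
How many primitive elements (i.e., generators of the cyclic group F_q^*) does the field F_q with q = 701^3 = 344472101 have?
There are φ(344472100) = 118104480 primitive elements

F_q^* is cyclic of order q - 1 = 344472100. A cyclic group of order m has exactly φ(m) generators. Here m = 344472100 = 2^2 · 5^2 · 7 · 492103, so the number of primitive elements is φ(344472100) = 118104480.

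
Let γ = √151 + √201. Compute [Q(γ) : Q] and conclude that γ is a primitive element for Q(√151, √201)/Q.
[Q(γ) : Q] = 4 (equivalently, Q(γ) = Q(√151, √201))

Obviously Q(γ) ⊆ Q(√151, √201), and [Q(√151, √201):Q] = 4 (since 151, 201 are distinct squarefree integers > 1 with 30351 not a perfect square). To show equality we compute the minimal polynomial of γ. From γ = √151 + √201: γ^2 = 151 + 2√(30351) + 201 = 352 + 2√(30351), so γ^2 - 352 = 2√(30351); squaring, (γ^2 - 352)^2 = 4·30351, i.e. γ^4 - 704γ^2 + 123904 - 121404 = 0, i.e. γ^4 - 704γ^2 + 2500 = 0. So γ is a root of x^4 - 704x^2 + 2500. This polynomial is irreducible over Q: it has no rational root (each ±√151 ± √201 is irrational), and any factorization into two quadratics over Q would force √(30351) ∈ Q (pairing opposite roots) or √151, √201 ∈ Q (other pairings), all impossible. Hence [Q(γ):Q] = 4 = [Q(√151, √201):Q], so Q(γ) = Q(√151, √201).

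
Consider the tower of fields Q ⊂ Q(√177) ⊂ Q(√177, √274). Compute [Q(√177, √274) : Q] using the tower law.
[Q(√177, √274) : Q] = 4

[Q(√177):Q] = 2 (min poly x^2 - 177, irreducible since 177 is squarefree > 1). For the top step, suppose √274 ∈ Q(√177), say √274 = c + d√177 with c, d ∈ Q. Squaring: 274 = c^2 + 177d^2 + 2cd√177. Since √177 ∉ Q this forces 2cd = 0. If d = 0 then √274 = c ∈ Q, contradicting 274 squarefree > 1. If c = 0 then 274 = 177d^2, so 177·274 = (177d)^2 is a perfect square in Q — but 177·274 = 48498 is not a perfect square (since 177 and 274 are distinct squarefree integers). Contradiction. Hence √274 ∉ Q(√177), so x^2 - 274 stays irreducible over Q(√177) and [Q(√177, √274) : Q(√177)] = 2. By the tower law, [Q(√177, √274) : Q] = 2 · 2 = 4.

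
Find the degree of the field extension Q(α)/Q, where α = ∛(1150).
[Q(α):Q] = 3

The minimal polynomial of α is x^3 - 1150, irreducible over Q since 1150 is not a perfect cube (so x^3 - 1150 has no rational root). Hence [Q(α):Q] = deg(m_α) = 3.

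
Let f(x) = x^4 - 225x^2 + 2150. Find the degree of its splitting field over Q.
[K : Q] = 4

Solving the quadratic in x^2: x^2 = (225 ± √(225^2 - 4·2150))/2 = (225 ± √42025)/2 = (225 ± 205)/2, giving x^2 = 10 or x^2 = 215. So f(x) = (x^2 - 10)(x^2 - 215) and the roots of f are ±√10, ±√215. Hence the splitting field is K = Q(√10, √215). Since 10 and 215 are distinct squarefree integers > 1, their product 2150 is not a perfect square, so √215 ∉ Q(√10). By the tower law [K:Q] = [Q(√10,√215):Q(√10)] · [Q(√10):Q] = 2 · 2 = 4.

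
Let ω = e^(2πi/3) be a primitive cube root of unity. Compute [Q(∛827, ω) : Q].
[Q(∛827, ω) : Q] = 6

[Q(∛827):Q] = 3 (min poly x^3 - 827, irreducible since 827 is not a perfect cube). [Q(ω):Q] = 2 (min poly x^2 + x + 1). Since Q(∛827) ⊂ R and ω ∉ R, we have ω ∉ Q(∛827), so x^2 + x + 1 remains irreducible over Q(∛827) and [Q(∛827, ω) : Q(∛827)] = 2. By the tower law, [Q(∛827, ω) : Q] = 3 · 2 = 6. (In fact Q(∛827, ω) is the splitting field of x^3 - 827 over Q.)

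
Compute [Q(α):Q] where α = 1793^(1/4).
[Q(α):Q] = 4

α is a root of x^4 - 1793. By Eisenstein's criterion at the prime p = 11 (which divides the constant term 1793 but p^2 = 121 does not, since 1793 is squarefree), x^4 - 1793 is irreducible over Q. Hence [Q(α):Q] = 4.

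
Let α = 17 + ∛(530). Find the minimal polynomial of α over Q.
m_α(x) = x^3 - 51x^2 + 867x - 5443

Set β = α - 17 = ∛(530), so β^3 = 530. Then (α - 17)^3 - 530 = 0, i.e. α is a root of g(x) = (x - 17)^3 - 530 = x^3 - 51x^2 + 867x - 5443. Since g(x) = h(x - 17) where h(x) = x^3 - 530, and h is irreducible over Q (because 530 is not a perfect cube, so h has no rational root, and a monic cubic with no rational root is irreducible), g is also irreducible (irreducibility is preserved under the substitution x → x - 17). Hence m_α(x) = x^3 - 51x^2 + 867x - 5443.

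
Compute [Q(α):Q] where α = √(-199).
[Q(α):Q] = 2

[Q(α):Q] equals the degree of the minimal polynomial of α. Here α^2 = -199 and x^2 + 199 is irreducible (d = -199 is squarefree, ≠ 1, hence not a square), so deg(m_α) = 2. Thus [Q(α):Q] = 2.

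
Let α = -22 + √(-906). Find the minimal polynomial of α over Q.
m_α(x) = x^2 + 44x + 1390

From α + 22 = √(-906), squaring gives (α + 22)^2 = -906, i.e. α^2 + 44α + 484 = -906, so α^2 + 44α + 1390 = 0. The discriminant of x^2 + 44x + 1390 is (44)^2 - 4·(1390) = 1936 - 5560 = -3624, and 4·(-906) is not a perfect square in Q since -906 is squarefree and ≠ 1. Hence x^2 + 44x + 1390 is irreducible over Q and is the minimal polynomial of α.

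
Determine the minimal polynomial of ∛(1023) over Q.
m_α(x) = x^3 - 1023

α satisfies α^3 = 1023, so x^3 - 1023 annihilates α. By the rational root test, a rational root p/q (in lowest terms) of x^3 - 1023 would satisfy p^3 = 1023 q^3, forcing q = 1 and p^3 = 1023; but 1023 is not a perfect cube, contradiction. A monic cubic over Q with no rational root is irreducible (any nontrivial factorization would include a linear factor). Hence x^3 - 1023 is the minimal polynomial of α, and in particular [Q(α):Q] = 3.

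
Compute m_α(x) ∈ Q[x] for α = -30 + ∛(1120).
m_α(x) = x^3 + 90x^2 + 2700x + 25880

Set β = α + 30 = ∛(1120), so β^3 = 1120. Then (α + 30)^3 - 1120 = 0, i.e. α is a root of g(x) = (x + 30)^3 - 1120 = x^3 + 90x^2 + 2700x + 25880. Since g(x) = h(x + 30) where h(x) = x^3 - 1120, and h is irreducible over Q (because 1120 is not a perfect cube, so h has no rational root, and a monic cubic with no rational root is irreducible), g is also irreducible (irreducibility is preserved under the substitution x → x + 30). Hence m_α(x) = x^3 + 90x^2 + 2700x + 25880.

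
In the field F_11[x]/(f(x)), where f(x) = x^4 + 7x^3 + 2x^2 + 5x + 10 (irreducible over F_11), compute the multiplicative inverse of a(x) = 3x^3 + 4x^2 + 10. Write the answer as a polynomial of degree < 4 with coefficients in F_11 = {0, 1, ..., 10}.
a(x)^(-1) ≡ x^3 + 2x^2 + 9x + 6 (mod f(x))

Since f is irreducible over F_11, F_11[x]/(f) is a field and a(x) ≠ 0 has an inverse. Apply the extended Euclidean algorithm to f(x) and a(x) in F_11[x]: f(x) = (4x + 8)·a(x) + (3x^2 + 9x + 7);  a(x) = (x + 2)·(3x^2 + 9x + 7) + (8x + 7);  (3x^2 + 9x + 7) = (10x + 2)·(8x + 7) + (4). The last nonzero remainder is the constant 4 = gcd(f, a) in F_11. Back-substituting through the division chain expresses 4 = s(x)·a(x) + t(x)·f(x) with s(x) ≡ 4x^3 + 8x^2 + 3x + 2 (mod f), so (4x^3 + 8x^2 + 3x + 2)·a(x) ≡ 4 (mod f). Multiplying by 4^(-1) ≡ 3 in F_11 gives a(x)^(-1) ≡ 3·(4x^3 + 8x^2 + 3x + 2) ≡ x^3 + 2x^2 + 9x + 6 (mod f). Check: (3x^3 + 4x^2 + 10)·(x^3 + 2x^2 + 9x + 6) = 3x^6 + 10x^5 + 2x^4 + 9x^3 + 2x + 5 ≡ 1 (mod x^4 + 7x^3 + 2x^2 + 5x + 10).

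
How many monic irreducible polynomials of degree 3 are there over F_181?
There are 1976520 monic irreducible polynomials of degree 3 over F_181

Each element of F_{181^3} that lies in no proper subfield is a root of exactly one monic irreducible of degree 3 over F_181, and each such polynomial has 3 distinct roots in F_{181^3}. By Möbius inversion the count is N_181(3) = (1/3) Σ_{d|3} μ(3/d) · 181^d = (1/3)(μ(3)·181^1 + μ(1)·181^3) = 5929560/3 = 1976520.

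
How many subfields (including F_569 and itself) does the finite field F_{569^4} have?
F_{569^4} has 3 subfields

The subfields of F_{p^n} are exactly the fields F_{p^d} for d | n (each is the fixed field of the unique index-d subgroup of Gal(F_{p^n}/F_p) ≅ Z/nZ). The divisors of n = 4 are {1, 2, 4}, giving 3 subfields: F_{569^1}, F_{569^2}, F_{569^4}.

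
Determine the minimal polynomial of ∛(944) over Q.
m_α(x) = x^3 - 944

α satisfies α^3 = 944, so x^3 - 944 annihilates α. By the rational root test, a rational root p/q (in lowest terms) of x^3 - 944 would satisfy p^3 = 944 q^3, forcing q = 1 and p^3 = 944; but 944 is not a perfect cube, contradiction. A monic cubic over Q with no rational root is irreducible (any nontrivial factorization would include a linear factor). Hence x^3 - 944 is the minimal polynomial of α, and in particular [Q(α):Q] = 3.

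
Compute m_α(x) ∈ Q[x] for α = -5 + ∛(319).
m_α(x) = x^3 + 15x^2 + 75x - 194

Set β = α + 5 = ∛(319), so β^3 = 319. Then (α + 5)^3 - 319 = 0, i.e. α is a root of g(x) = (x + 5)^3 - 319 = x^3 + 15x^2 + 75x - 194. Since g(x) = h(x + 5) where h(x) = x^3 - 319, and h is irreducible over Q (because 319 is not a perfect cube, so h has no rational root, and a monic cubic with no rational root is irreducible), g is also irreducible (irreducibility is preserved under the substitution x → x + 5). Hence m_α(x) = x^3 + 15x^2 + 75x - 194.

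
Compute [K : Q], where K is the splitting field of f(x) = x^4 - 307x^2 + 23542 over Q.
[K : Q] = 4

Solving the quadratic in x^2: x^2 = (307 ± √(307^2 - 4·23542))/2 = (307 ± √81)/2 = (307 ± 9)/2, giving x^2 = 158 or x^2 = 149. So f(x) = (x^2 - 158)(x^2 - 149) and the roots of f are ±√158, ±√149. Hence the splitting field is K = Q(√158, √149). Since 158 and 149 are distinct squarefree integers > 1, their product 23542 is not a perfect square, so √149 ∉ Q(√158). By the tower law [K:Q] = [Q(√158,√149):Q(√158)] · [Q(√158):Q] = 2 · 2 = 4.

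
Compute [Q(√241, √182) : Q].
[Q(√241, √182) : Q] = 4

[Q(√241):Q] = 2 (min poly x^2 - 241, irreducible since 241 is squarefree > 1). For the top step, suppose √182 ∈ Q(√241), say √182 = c + d√241 with c, d ∈ Q. Squaring: 182 = c^2 + 241d^2 + 2cd√241. Since √241 ∉ Q this forces 2cd = 0. If d = 0 then √182 = c ∈ Q, contradicting 182 squarefree > 1. If c = 0 then 182 = 241d^2, so 241·182 = (241d)^2 is a perfect square in Q — but 241·182 = 43862 is not a perfect square (since 241 and 182 are distinct squarefree integers). Contradiction. Hence √182 ∉ Q(√241), so x^2 - 182 stays irreducible over Q(√241) and [Q(√241, √182) : Q(√241)] = 2. By the tower law, [Q(√241, √182) : Q] = 2 · 2 = 4.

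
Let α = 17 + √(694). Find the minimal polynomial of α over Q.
m_α(x) = x^2 - 34x - 405

From α - 17 = √(694), squaring gives (α - 17)^2 = 694, i.e. α^2 - 34α + 289 = 694, so α^2 - 34α - 405 = 0. The discriminant of x^2 - 34x - 405 is (-34)^2 - 4·(-405) = 1156 + 1620 = 2776, and 4·(694) is not a perfect square in Q since 694 is squarefree and ≠ 1. Hence x^2 - 34x - 405 is irreducible over Q and is the minimal polynomial of α.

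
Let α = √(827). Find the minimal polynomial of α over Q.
m_α(x) = x^2 - 827

α satisfies α^2 - 827 = 0, so x^2 - 827 annihilates α. Since d = 827 is squarefree and ≠ 1, it is not a perfect square in Q, so x^2 - 827 has no rational root and is therefore irreducible over Q (a degree-2 polynomial over a field is irreducible iff it has no root). Hence m_α(x) = x^2 - 827.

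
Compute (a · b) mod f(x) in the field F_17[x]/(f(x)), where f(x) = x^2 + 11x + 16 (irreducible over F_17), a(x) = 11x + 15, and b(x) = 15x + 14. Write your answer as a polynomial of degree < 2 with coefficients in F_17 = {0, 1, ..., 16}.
a · b ≡ 9x + 1 (mod f(x))

Multiply in F_17[x]: a(x)·b(x) = (11x + 15)·(15x + 14) = 12x^2 + 5x + 6. This has degree ≥ 2, so divide by f(x) over F_17: 12x^2 + 5x + 6 = (12)·(x^2 + 11x + 16) + (9x + 1). Hence a·b ≡ 9x + 1 (mod f). (F_17[x]/(f) is a field with 17^2 = 289 elements since f is irreducible of degree 2.)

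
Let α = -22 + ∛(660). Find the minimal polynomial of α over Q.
m_α(x) = x^3 + 66x^2 + 1452x + 9988

Set β = α + 22 = ∛(660), so β^3 = 660. Then (α + 22)^3 - 660 = 0, i.e. α is a root of g(x) = (x + 22)^3 - 660 = x^3 + 66x^2 + 1452x + 9988. Since g(x) = h(x + 22) where h(x) = x^3 - 660, and h is irreducible over Q (because 660 is not a perfect cube, so h has no rational root, and a monic cubic with no rational root is irreducible), g is also irreducible (irreducibility is preserved under the substitution x → x + 22). Hence m_α(x) = x^3 + 66x^2 + 1452x + 9988.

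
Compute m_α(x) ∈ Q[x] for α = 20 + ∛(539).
m_α(x) = x^3 - 60x^2 + 1200x - 8539

Set β = α - 20 = ∛(539), so β^3 = 539. Then (α - 20)^3 - 539 = 0, i.e. α is a root of g(x) = (x - 20)^3 - 539 = x^3 - 60x^2 + 1200x - 8539. Since g(x) = h(x - 20) where h(x) = x^3 - 539, and h is irreducible over Q (because 539 is not a perfect cube, so h has no rational root, and a monic cubic with no rational root is irreducible), g is also irreducible (irreducibility is preserved under the substitution x → x - 20). Hence m_α(x) = x^3 - 60x^2 + 1200x - 8539.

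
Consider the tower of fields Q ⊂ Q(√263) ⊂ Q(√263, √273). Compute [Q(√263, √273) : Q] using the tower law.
[Q(√263, √273) : Q] = 4

[Q(√263):Q] = 2 (min poly x^2 - 263, irreducible since 263 is squarefree > 1). For the top step, suppose √273 ∈ Q(√263), say √273 = c + d√263 with c, d ∈ Q. Squaring: 273 = c^2 + 263d^2 + 2cd√263. Since √263 ∉ Q this forces 2cd = 0. If d = 0 then √273 = c ∈ Q, contradicting 273 squarefree > 1. If c = 0 then 273 = 263d^2, so 263·273 = (263d)^2 is a perfect square in Q — but 263·273 = 71799 is not a perfect square (since 263 and 273 are distinct squarefree integers). Contradiction. Hence √273 ∉ Q(√263), so x^2 - 273 stays irreducible over Q(√263) and [Q(√263, √273) : Q(√263)] = 2. By the tower law, [Q(√263, √273) : Q] = 2 · 2 = 4.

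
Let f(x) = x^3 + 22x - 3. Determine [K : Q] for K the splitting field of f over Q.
[K : Q] = 6

By the rational root test, any rational root of the monic integer polynomial f(x) = x^3 + 22x - 3 must be an integer dividing the constant term -3, i.e. one of ±{1, 3}. Evaluating: f(1) = 20, f(-1) = -26, f(3) = 90, f(-3) = -96; none is 0, so f has no rational root and is therefore irreducible over Q (a cubic with no linear factor over a field is irreducible). For an irreducible cubic, the Galois group is A_3 or S_3 according as the discriminant disc(f) = -4a^3 - 27b^2 = -4·(22)^3 - 27·(-3)^2 = -42835 is or is not a square in Q. Here disc(f) = -42835 is not a perfect square in Q, so the Galois group of f over Q is not contained in A_3 and must be all of S_3. The splitting field has degree |S_3| = 6 over Q, so [K : Q] = 6.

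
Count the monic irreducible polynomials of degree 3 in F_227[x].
There are 3898952 monic irreducible polynomials of degree 3 over F_227

Each element of F_{227^3} that lies in no proper subfield is a root of exactly one monic irreducible of degree 3 over F_227, and each such polynomial has 3 distinct roots in F_{227^3}. By Möbius inversion the count is N_227(3) = (1/3) Σ_{d|3} μ(3/d) · 227^d = (1/3)(μ(3)·227^1 + μ(1)·227^3) = 11696856/3 = 3898952.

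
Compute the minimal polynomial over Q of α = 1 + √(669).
m_α(x) = x^2 - 2x - 668

From α - 1 = √(669), squaring gives (α - 1)^2 = 669, i.e. α^2 - 2α + 1 = 669, so α^2 - 2α - 668 = 0. The discriminant of x^2 - 2x - 668 is (-2)^2 - 4·(-668) = 4 + 2672 = 2676, and 4·(669) is not a perfect square in Q since 669 is squarefree and ≠ 1. Hence x^2 - 2x - 668 is irreducible over Q and is the minimal polynomial of α.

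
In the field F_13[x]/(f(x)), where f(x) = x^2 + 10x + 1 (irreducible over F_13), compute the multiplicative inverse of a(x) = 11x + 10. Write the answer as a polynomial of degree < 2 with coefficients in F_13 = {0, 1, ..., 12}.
a(x)^(-1) ≡ 3x + 6 (mod f(x))

Since f is irreducible over F_13, F_13[x]/(f) is a field and a(x) ≠ 0 has an inverse. Apply the extended Euclidean algorithm to f(x) and a(x) in F_13[x]: f(x) = (6x + 12)·a(x) + (11). The last nonzero remainder is the constant 11 = gcd(f, a) in F_13. Back-substituting through the division chain expresses 11 = s(x)·a(x) + t(x)·f(x) with s(x) ≡ 7x + 1 (mod f), so (7x + 1)·a(x) ≡ 11 (mod f). Multiplying by 11^(-1) ≡ 6 in F_13 gives a(x)^(-1) ≡ 6·(7x + 1) ≡ 3x + 6 (mod f). Check: (11x + 10)·(3x + 6) = 7x^2 + 5x + 8 ≡ 1 (mod x^2 + 10x + 1).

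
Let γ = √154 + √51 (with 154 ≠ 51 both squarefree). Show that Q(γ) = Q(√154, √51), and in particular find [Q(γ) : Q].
[Q(γ) : Q] = 4 (equivalently, Q(γ) = Q(√154, √51))

Obviously Q(γ) ⊆ Q(√154, √51), and [Q(√154, √51):Q] = 4 (since 154, 51 are distinct squarefree integers > 1 with 7854 not a perfect square). To show equality we compute the minimal polynomial of γ. From γ = √154 + √51: γ^2 = 154 + 2√(7854) + 51 = 205 + 2√(7854), so γ^2 - 205 = 2√(7854); squaring, (γ^2 - 205)^2 = 4·7854, i.e. γ^4 - 410γ^2 + 42025 - 31416 = 0, i.e. γ^4 - 410γ^2 + 10609 = 0. So γ is a root of x^4 - 410x^2 + 10609. This polynomial is irreducible over Q: it has no rational root (each ±√154 ± √51 is irrational), and any factorization into two quadratics over Q would force √(7854) ∈ Q (pairing opposite roots) or √154, √51 ∈ Q (other pairings), all impossible. Hence [Q(γ):Q] = 4 = [Q(√154, √51):Q], so Q(γ) = Q(√154, √51).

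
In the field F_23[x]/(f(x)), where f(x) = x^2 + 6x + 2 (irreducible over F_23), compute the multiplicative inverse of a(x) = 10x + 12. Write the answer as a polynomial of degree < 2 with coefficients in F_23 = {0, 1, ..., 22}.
a(x)^(-1) ≡ 7x + 6 (mod f(x))

Since f is irreducible over F_23, F_23[x]/(f) is a field and a(x) ≠ 0 has an inverse. Apply the extended Euclidean algorithm to f(x) and a(x) in F_23[x]: f(x) = (7x + 6)·a(x) + (22). The last nonzero remainder is the constant 22 = gcd(f, a) in F_23. Back-substituting through the division chain expresses 22 = s(x)·a(x) + t(x)·f(x) with s(x) ≡ 16x + 17 (mod f), so (16x + 17)·a(x) ≡ 22 (mod f). Multiplying by 22^(-1) ≡ 22 in F_23 gives a(x)^(-1) ≡ 22·(16x + 17) ≡ 7x + 6 (mod f). Check: (10x + 12)·(7x + 6) = x^2 + 6x + 3 ≡ 1 (mod x^2 + 6x + 2).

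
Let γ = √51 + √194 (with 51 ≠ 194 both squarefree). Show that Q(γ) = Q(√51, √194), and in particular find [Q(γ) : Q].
[Q(γ) : Q] = 4 (equivalently, Q(γ) = Q(√51, √194))

Obviously Q(γ) ⊆ Q(√51, √194), and [Q(√51, √194):Q] = 4 (since 51, 194 are distinct squarefree integers > 1 with 9894 not a perfect square). To show equality we compute the minimal polynomial of γ. From γ = √51 + √194: γ^2 = 51 + 2√(9894) + 194 = 245 + 2√(9894), so γ^2 - 245 = 2√(9894); squaring, (γ^2 - 245)^2 = 4·9894, i.e. γ^4 - 490γ^2 + 60025 - 39576 = 0, i.e. γ^4 - 490γ^2 + 20449 = 0. So γ is a root of x^4 - 490x^2 + 20449. This polynomial is irreducible over Q: it has no rational root (each ±√51 ± √194 is irrational), and any factorization into two quadratics over Q would force √(9894) ∈ Q (pairing opposite roots) or √51, √194 ∈ Q (other pairings), all impossible. Hence [Q(γ):Q] = 4 = [Q(√51, √194):Q], so Q(γ) = Q(√51, √194).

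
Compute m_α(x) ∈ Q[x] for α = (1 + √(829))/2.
m_α(x) = x^2 - x - 207

From 2α - 1 = √(829), squaring gives (2α - 1)^2 = 829, i.e. 4α^2 - 4α + 1 = 829, so α^2 - α + (1 - 829)/4 = 0. Since 829 ≡ 1 (mod 4), (1 - 829)/4 = -207 ∈ Z. The polynomial x^2 - x - 207 has discriminant 1 - 4·(-207) = 829, which is not a perfect square in Q (d = 829 is squarefree and ≠ 1), so x^2 - x - 207 is irreducible over Q. It is the minimal polynomial of α.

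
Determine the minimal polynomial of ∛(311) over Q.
m_α(x) = x^3 - 311

α satisfies α^3 = 311, so x^3 - 311 annihilates α. By the rational root test, a rational root p/q (in lowest terms) of x^3 - 311 would satisfy p^3 = 311 q^3, forcing q = 1 and p^3 = 311; but 311 is not a perfect cube, contradiction. A monic cubic over Q with no rational root is irreducible (any nontrivial factorization would include a linear factor). Hence x^3 - 311 is the minimal polynomial of α, and in particular [Q(α):Q] = 3.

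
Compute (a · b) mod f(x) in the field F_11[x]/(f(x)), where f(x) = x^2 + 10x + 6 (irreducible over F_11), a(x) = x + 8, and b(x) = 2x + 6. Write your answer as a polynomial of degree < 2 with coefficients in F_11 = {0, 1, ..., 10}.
a · b ≡ 2x + 3 (mod f(x))

Multiply in F_11[x]: a(x)·b(x) = (x + 8)·(2x + 6) = 2x^2 + 4. This has degree ≥ 2, so divide by f(x) over F_11: 2x^2 + 4 = (2)·(x^2 + 10x + 6) + (2x + 3). Hence a·b ≡ 2x + 3 (mod f). (F_11[x]/(f) is a field with 11^2 = 121 elements since f is irreducible of degree 2.)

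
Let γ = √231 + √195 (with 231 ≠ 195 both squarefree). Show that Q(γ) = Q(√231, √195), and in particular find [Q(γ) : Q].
[Q(γ) : Q] = 4 (equivalently, Q(γ) = Q(√231, √195))

Obviously Q(γ) ⊆ Q(√231, √195), and [Q(√231, √195):Q] = 4 (since 231, 195 are distinct squarefree integers > 1 with 45045 not a perfect square). To show equality we compute the minimal polynomial of γ. From γ = √231 + √195: γ^2 = 231 + 2√(45045) + 195 = 426 + 2√(45045), so γ^2 - 426 = 2√(45045); squaring, (γ^2 - 426)^2 = 4·45045, i.e. γ^4 - 852γ^2 + 181476 - 180180 = 0, i.e. γ^4 - 852γ^2 + 1296 = 0. So γ is a root of x^4 - 852x^2 + 1296. This polynomial is irreducible over Q: it has no rational root (each ±√231 ± √195 is irrational), and any factorization into two quadratics over Q would force √(45045) ∈ Q (pairing opposite roots) or √231, √195 ∈ Q (other pairings), all impossible. Hence [Q(γ):Q] = 4 = [Q(√231, √195):Q], so Q(γ) = Q(√231, √195).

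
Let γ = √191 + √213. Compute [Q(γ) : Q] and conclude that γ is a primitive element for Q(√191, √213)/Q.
[Q(γ) : Q] = 4 (equivalently, Q(γ) = Q(√191, √213))

Obviously Q(γ) ⊆ Q(√191, √213), and [Q(√191, √213):Q] = 4 (since 191, 213 are distinct squarefree integers > 1 with 40683 not a perfect square). To show equality we compute the minimal polynomial of γ. From γ = √191 + √213: γ^2 = 191 + 2√(40683) + 213 = 404 + 2√(40683), so γ^2 - 404 = 2√(40683); squaring, (γ^2 - 404)^2 = 4·40683, i.e. γ^4 - 808γ^2 + 163216 - 162732 = 0, i.e. γ^4 - 808γ^2 + 484 = 0. So γ is a root of x^4 - 808x^2 + 484. This polynomial is irreducible over Q: it has no rational root (each ±√191 ± √213 is irrational), and any factorization into two quadratics over Q would force √(40683) ∈ Q (pairing opposite roots) or √191, √213 ∈ Q (other pairings), all impossible. Hence [Q(γ):Q] = 4 = [Q(√191, √213):Q], so Q(γ) = Q(√191, √213).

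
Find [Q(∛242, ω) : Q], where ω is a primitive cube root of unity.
[Q(∛242, ω) : Q] = 6

[Q(∛242):Q] = 3 (min poly x^3 - 242, irreducible since 242 is not a perfect cube). [Q(ω):Q] = 2 (min poly x^2 + x + 1). Since Q(∛242) ⊂ R and ω ∉ R, we have ω ∉ Q(∛242), so x^2 + x + 1 remains irreducible over Q(∛242) and [Q(∛242, ω) : Q(∛242)] = 2. By the tower law, [Q(∛242, ω) : Q] = 3 · 2 = 6. (In fact Q(∛242, ω) is the splitting field of x^3 - 242 over Q.)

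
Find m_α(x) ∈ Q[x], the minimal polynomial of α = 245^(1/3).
m_α(x) = x^3 - 245

α satisfies α^3 = 245, so x^3 - 245 annihilates α. By the rational root test, a rational root p/q (in lowest terms) of x^3 - 245 would satisfy p^3 = 245 q^3, forcing q = 1 and p^3 = 245; but 245 is not a perfect cube, contradiction. A monic cubic over Q with no rational root is irreducible (any nontrivial factorization would include a linear factor). Hence x^3 - 245 is the minimal polynomial of α, and in particular [Q(α):Q] = 3.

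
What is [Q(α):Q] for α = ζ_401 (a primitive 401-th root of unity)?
[Q(α):Q] = 400

The minimal polynomial of ζ_401 over Q is the 401-th cyclotomic polynomial Φ_401(x), which is irreducible over Q and has degree φ(401) = 400. Hence [Q(α):Q] = φ(401) = 400.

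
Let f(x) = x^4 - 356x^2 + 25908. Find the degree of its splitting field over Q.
[K : Q] = 4

Solving the quadratic in x^2: x^2 = (356 ± √(356^2 - 4·25908))/2 = (356 ± √23104)/2 = (356 ± 152)/2, giving x^2 = 254 or x^2 = 102. So f(x) = (x^2 - 254)(x^2 - 102) and the roots of f are ±√254, ±√102. Hence the splitting field is K = Q(√254, √102). Since 254 and 102 are distinct squarefree integers > 1, their product 25908 is not a perfect square, so √102 ∉ Q(√254). By the tower law [K:Q] = [Q(√254,√102):Q(√254)] · [Q(√254):Q] = 2 · 2 = 4.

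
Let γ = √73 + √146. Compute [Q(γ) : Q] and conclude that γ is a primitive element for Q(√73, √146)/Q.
[Q(γ) : Q] = 4 (equivalently, Q(γ) = Q(√73, √146))

Obviously Q(γ) ⊆ Q(√73, √146), and [Q(√73, √146):Q] = 4 (since 73, 146 are distinct squarefree integers > 1 with 10658 not a perfect square). To show equality we compute the minimal polynomial of γ. From γ = √73 + √146: γ^2 = 73 + 2√(10658) + 146 = 219 + 2√(10658), so γ^2 - 219 = 2√(10658); squaring, (γ^2 - 219)^2 = 4·10658, i.e. γ^4 - 438γ^2 + 47961 - 42632 = 0, i.e. γ^4 - 438γ^2 + 5329 = 0. So γ is a root of x^4 - 438x^2 + 5329. This polynomial is irreducible over Q: it has no rational root (each ±√73 ± √146 is irrational), and any factorization into two quadratics over Q would force √(10658) ∈ Q (pairing opposite roots) or √73, √146 ∈ Q (other pairings), all impossible. Hence [Q(γ):Q] = 4 = [Q(√73, √146):Q], so Q(γ) = Q(√73, √146).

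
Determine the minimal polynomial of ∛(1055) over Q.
m_α(x) = x^3 - 1055

α satisfies α^3 = 1055, so x^3 - 1055 annihilates α. By the rational root test, a rational root p/q (in lowest terms) of x^3 - 1055 would satisfy p^3 = 1055 q^3, forcing q = 1 and p^3 = 1055; but 1055 is not a perfect cube, contradiction. A monic cubic over Q with no rational root is irreducible (any nontrivial factorization would include a linear factor). Hence x^3 - 1055 is the minimal polynomial of α, and in particular [Q(α):Q] = 3.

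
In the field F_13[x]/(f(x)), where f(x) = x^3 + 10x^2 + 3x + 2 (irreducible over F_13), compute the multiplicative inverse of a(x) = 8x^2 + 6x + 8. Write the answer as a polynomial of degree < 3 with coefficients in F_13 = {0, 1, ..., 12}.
a(x)^(-1) ≡ 4x^2 + 5x + 6 (mod f(x))

Since f is irreducible over F_13, F_13[x]/(f) is a field and a(x) ≠ 0 has an inverse. Apply the extended Euclidean algorithm to f(x) and a(x) in F_13[x]: f(x) = (5x + 4)·a(x) + (4x + 9);  a(x) = (2x + 10)·(4x + 9) + (9). The last nonzero remainder is the constant 9 = gcd(f, a) in F_13. Back-substituting through the division chain expresses 9 = s(x)·a(x) + t(x)·f(x) with s(x) ≡ 10x^2 + 6x + 2 (mod f), so (10x^2 + 6x + 2)·a(x) ≡ 9 (mod f). Multiplying by 9^(-1) ≡ 3 in F_13 gives a(x)^(-1) ≡ 3·(10x^2 + 6x + 2) ≡ 4x^2 + 5x + 6 (mod f). Check: (8x^2 + 6x + 8)·(4x^2 + 5x + 6) = 6x^4 + 12x^3 + 6x^2 + 11x + 9 ≡ 1 (mod x^3 + 10x^2 + 3x + 2).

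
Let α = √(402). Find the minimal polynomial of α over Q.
m_α(x) = x^2 - 402

α satisfies α^2 - 402 = 0, so x^2 - 402 annihilates α. Since d = 402 is squarefree and ≠ 1, it is not a perfect square in Q, so x^2 - 402 has no rational root and is therefore irreducible over Q (a degree-2 polynomial over a field is irreducible iff it has no root). Hence m_α(x) = x^2 - 402.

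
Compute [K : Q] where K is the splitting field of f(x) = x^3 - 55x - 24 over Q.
[K : Q] = 6

By the rational root test, any rational root of the monic integer polynomial f(x) = x^3 - 55x - 24 must be an integer dividing the constant term -24, i.e. one of ±{1, 2, 3, 4, 6, 8, 12, 24}. Evaluating: f(1) = -78, f(-1) = 30, f(2) = -126, f(-2) = 78, f(3) = -162, f(-3) = 114, f(4) = -180, f(-4) = 132, f(6) = -138, f(-6) = 90, f(8) = 48, f(-8) = -96, f(12) = 1044, f(-12) = -1092, f(24) = 12480, f(-24) = -12528; none is 0, so f has no rational root and is therefore irreducible over Q (a cubic with no linear factor over a field is irreducible). For an irreducible cubic, the Galois group is A_3 or S_3 according as the discriminant disc(f) = -4a^3 - 27b^2 = -4·(-55)^3 - 27·(-24)^2 = 649948 is or is not a square in Q. Here disc(f) = 649948 is not a perfect square in Q, so the Galois group of f over Q is not contained in A_3 and must be all of S_3. The splitting field has degree |S_3| = 6 over Q, so [K : Q] = 6.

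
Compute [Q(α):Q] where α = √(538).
[Q(α):Q] = 2

[Q(α):Q] equals the degree of the minimal polynomial of α. Here α^2 = 538 and x^2 - 538 is irreducible (d = 538 is squarefree, ≠ 1, hence not a square), so deg(m_α) = 2. Thus [Q(α):Q] = 2.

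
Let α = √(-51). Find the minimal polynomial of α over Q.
m_α(x) = x^2 + 51

α satisfies α^2 + 51 = 0, so x^2 + 51 annihilates α. Since d = -51 is squarefree and ≠ 1, it is not a perfect square in Q, so x^2 + 51 has no rational root and is therefore irreducible over Q (a degree-2 polynomial over a field is irreducible iff it has no root). Hence m_α(x) = x^2 + 51.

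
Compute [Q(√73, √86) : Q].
[Q(√73, √86) : Q] = 4

[Q(√73):Q] = 2 (min poly x^2 - 73, irreducible since 73 is squarefree > 1). For the top step, suppose √86 ∈ Q(√73), say √86 = c + d√73 with c, d ∈ Q. Squaring: 86 = c^2 + 73d^2 + 2cd√73. Since √73 ∉ Q this forces 2cd = 0. If d = 0 then √86 = c ∈ Q, contradicting 86 squarefree > 1. If c = 0 then 86 = 73d^2, so 73·86 = (73d)^2 is a perfect square in Q — but 73·86 = 6278 is not a perfect square (since 73 and 86 are distinct squarefree integers). Contradiction. Hence √86 ∉ Q(√73), so x^2 - 86 stays irreducible over Q(√73) and [Q(√73, √86) : Q(√73)] = 2. By the tower law, [Q(√73, √86) : Q] = 2 · 2 = 4.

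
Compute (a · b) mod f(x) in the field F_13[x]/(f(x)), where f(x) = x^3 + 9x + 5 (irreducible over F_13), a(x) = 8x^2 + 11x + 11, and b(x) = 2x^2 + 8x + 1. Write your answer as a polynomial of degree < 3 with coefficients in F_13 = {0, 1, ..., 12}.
a · b ≡ 12x + 10 (mod f(x))

Multiply in F_13[x]: a(x)·b(x) = (8x^2 + 11x + 11)·(2x^2 + 8x + 1) = 3x^4 + 8x^3 + x^2 + 8x + 11. This has degree ≥ 3, so divide by f(x) over F_13: 3x^4 + 8x^3 + x^2 + 8x + 11 = (3x + 8)·(x^3 + 9x + 5) + (12x + 10). Hence a·b ≡ 12x + 10 (mod f). (F_13[x]/(f) is a field with 13^3 = 2197 elements since f is irreducible of degree 3.)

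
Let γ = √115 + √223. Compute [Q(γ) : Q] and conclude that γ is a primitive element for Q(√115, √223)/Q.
[Q(γ) : Q] = 4 (equivalently, Q(γ) = Q(√115, √223))

Obviously Q(γ) ⊆ Q(√115, √223), and [Q(√115, √223):Q] = 4 (since 115, 223 are distinct squarefree integers > 1 with 25645 not a perfect square). To show equality we compute the minimal polynomial of γ. From γ = √115 + √223: γ^2 = 115 + 2√(25645) + 223 = 338 + 2√(25645), so γ^2 - 338 = 2√(25645); squaring, (γ^2 - 338)^2 = 4·25645, i.e. γ^4 - 676γ^2 + 114244 - 102580 = 0, i.e. γ^4 - 676γ^2 + 11664 = 0. So γ is a root of x^4 - 676x^2 + 11664. This polynomial is irreducible over Q: it has no rational root (each ±√115 ± √223 is irrational), and any factorization into two quadratics over Q would force √(25645) ∈ Q (pairing opposite roots) or √115, √223 ∈ Q (other pairings), all impossible. Hence [Q(γ):Q] = 4 = [Q(√115, √223):Q], so Q(γ) = Q(√115, √223).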